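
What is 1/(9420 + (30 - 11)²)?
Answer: 1/9781 ≈ 0.00010224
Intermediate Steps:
1/(9420 + (30 - 11)²) = 1/(9420 + 19²) = 1/(9420 + 361) = 1/9781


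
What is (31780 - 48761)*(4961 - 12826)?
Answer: 133555565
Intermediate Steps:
(31780 - 48761)*(4961 - 12826) = -16981*(-7865) = 133555565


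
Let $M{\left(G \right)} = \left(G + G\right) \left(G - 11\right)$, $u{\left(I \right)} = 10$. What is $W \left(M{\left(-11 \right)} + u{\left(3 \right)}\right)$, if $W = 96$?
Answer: $47424$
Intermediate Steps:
$M{\left(G \right)} = 2 G \left(-11 + G\right)$
$W \left(M{\left(-11 \right)} + u{\left(3 \right)}\right) = 96 \left(2 \left(-11\right) \left(-11 - 11\right) + 10\right) = 96 \left(2 \left(-11\right) \left(-22\right) + 10\right) = 96 \left(484 + 10\right) = 96 \cdot 494 = 47424$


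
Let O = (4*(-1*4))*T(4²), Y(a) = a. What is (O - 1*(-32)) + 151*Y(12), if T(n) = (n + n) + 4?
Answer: 1268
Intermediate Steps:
T(n) = 4 + 2*n (T(n) = 2*n + 4 = 4 + 2*n)
O = -576 (O = (4*(-1*4))*(4 + 2*4²) = (4*(-4))*(4 + 2*16) = -16*(4 + 32) = -16*36 = -576)
(O - 1*(-32)) + 151*Y(12) = (-576 - 1*(-32)) + 151*12 = (-576 + 32) + 1812 = -544 + 1812 = 1268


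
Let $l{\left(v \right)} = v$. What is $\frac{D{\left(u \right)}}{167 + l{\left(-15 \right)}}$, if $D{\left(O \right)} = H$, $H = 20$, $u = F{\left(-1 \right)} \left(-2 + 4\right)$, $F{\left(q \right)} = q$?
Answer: $\frac{5}{38} \approx 0.13158$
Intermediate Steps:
$u = -2$ ($u = - (-2 + 4) = \left(-1\right) 2 = -2$)
$D{\left(O \right)} = 20$
$\frac{D{\left(u \right)}}{167 + l{\left(-15 \right)}} = \frac{20}{167 - 15} = \frac{20}{152} = 20 \cdot \frac{1}{152} = \frac{5}{38}$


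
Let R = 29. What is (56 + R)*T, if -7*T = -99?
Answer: 8415/7 ≈ 1202.1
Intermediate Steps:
T = 99/7 (T = -⅐*(-99) = 99/7 ≈ 14.143)
(56 + R)*T = (56 + 29)*(99/7) = 85*(99/7) = 8415/7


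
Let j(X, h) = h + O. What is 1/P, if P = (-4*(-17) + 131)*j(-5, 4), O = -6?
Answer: -1/398 ≈ -0.0025126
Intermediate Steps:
j(X, h) = -6 + h (j(X, h) = h - 6 = -6 + h)
P = -398 (P = (-4*(-17) + 131)*(-6 + 4) = (68 + 131)*(-2) = 199*(-2) = -398)
1/P = 1/(-398) = -1/398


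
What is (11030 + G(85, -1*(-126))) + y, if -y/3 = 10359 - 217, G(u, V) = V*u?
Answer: -8686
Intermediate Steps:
y = -30426 (y = -3*(10359 - 217) = -3*10142 = -30426)
(11030 + G(85, -1*(-126))) + y = (11030 - 1*(-126)*85) - 30426 = (11030 + 126*85) - 30426 = (11030 + 10710) - 30426 = 21740 - 30426 = -8686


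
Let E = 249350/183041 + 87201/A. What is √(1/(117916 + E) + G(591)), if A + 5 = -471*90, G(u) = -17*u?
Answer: 4*I*√525754281732463851698872460661967/915025504896629 ≈ 100.23*I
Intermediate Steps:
A = -42395 (A = -5 - 471*90 = -5 - 42390 = -42395)
E = -5390164991/7760023195 (E = 249350/183041 + 87201/(-42395) = 249350*(1/183041) + 87201*(-1/42395) = 249350/183041 - 87201/42395 = -5390164991/7760023195 ≈ -0.69461)
√(1/(117916 + E) + G(591)) = √(1/(117916 - 5390164991/7760023195) - 17*591) = √(1/(915025504896629/7760023195) - 10047) = √(7760023195/915025504896629 - 10047) = √(-9193261239936408368/915025504896629) = 4*I*√525754281732463851698872460661967/915025504896629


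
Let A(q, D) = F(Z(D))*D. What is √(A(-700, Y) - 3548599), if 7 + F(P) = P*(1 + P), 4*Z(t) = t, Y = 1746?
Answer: √1319482466/2 ≈ 18162.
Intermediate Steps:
Z(t) = t/4
F(P) = -7 + P*(1 + P)
A(q, D) = D*(-7 + D/4 + D²/16) (A(q, D) = (-7 + D/4 + (D/4)²)*D = (-7 + D/4 + D²/16)*D = D*(-7 + D/4 + D²/16))
√(A(-700, Y) - 3548599) = √((1/16)*1746*(-112 + 1746² + 4*1746) - 3548599) = √((1/16)*1746*(-112 + 3048516 + 6984) - 3548599) = √((1/16)*1746*3055388 - 3548599) = √(666838431/2 - 3548599) = √(659741233/2) = √1319482466/2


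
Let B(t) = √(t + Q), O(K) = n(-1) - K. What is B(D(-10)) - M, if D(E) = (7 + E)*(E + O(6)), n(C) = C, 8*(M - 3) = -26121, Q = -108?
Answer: 26097/8 + I*√57 ≈ 3262.1 + 7.5498*I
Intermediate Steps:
M = -26097/8 (M = 3 + (⅛)*(-26121) = 3 - 26121/8 = -26097/8 ≈ -3262.1)
O(K) = -1 - K
D(E) = (-7 + E)*(7 + E) (D(E) = (7 + E)*(E + (-1 - 1*6)) = (7 + E)*(E + (-1 - 6)) = (7 + E)*(E - 7) = (7 + E)*(-7 + E) = (-7 + E)*(7 + E))
B(t) = √(-108 + t) (B(t) = √(t - 108) = √(-108 + t))
B(D(-10)) - M = √(-108 + (-49 + (-10)²)) - 1*(-26097/8) = √(-108 + (-49 + 100)) + 26097/8 = √(-108 + 51) + 26097/8 = √(-57) + 26097/8 = I*√57 + 26097/8 = 26097/8 + I*√57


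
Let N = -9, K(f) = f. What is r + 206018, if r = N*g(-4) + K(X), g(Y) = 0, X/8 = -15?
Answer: 205898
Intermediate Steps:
X = -120 (X = 8*(-15) = -120)
r = -120 (r = -9*0 - 120 = 0 - 120 = -120)
r + 206018 = -120 + 206018 = 205898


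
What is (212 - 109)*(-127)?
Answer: -13081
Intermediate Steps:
(212 - 109)*(-127) = 103*(-127) = -13081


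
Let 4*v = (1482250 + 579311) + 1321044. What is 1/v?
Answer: 4/3382605 ≈ 1.1825e-6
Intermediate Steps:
v = 3382605/4 (v = ((1482250 + 579311) + 1321044)/4 = (2061561 + 1321044)/4 = (¼)*3382605 = 3382605/4 ≈ 8.4565e+5)
1/v = 1/(3382605/4) = 4/3382605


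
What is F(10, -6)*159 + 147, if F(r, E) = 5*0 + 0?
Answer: 147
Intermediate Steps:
F(r, E) = 0 (F(r, E) = 0 + 0 = 0)
F(10, -6)*159 + 147 = 0*159 + 147 = 0 + 147 = 147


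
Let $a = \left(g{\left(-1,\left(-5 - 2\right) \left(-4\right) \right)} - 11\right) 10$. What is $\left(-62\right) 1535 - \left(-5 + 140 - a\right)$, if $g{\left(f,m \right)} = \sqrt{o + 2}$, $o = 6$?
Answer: $-95415 + 20 \sqrt{2} \approx -95387.0$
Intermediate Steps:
$g{\left(f,m \right)} = 2 \sqrt{2}$ ($g{\left(f,m \right)} = \sqrt{6 + 2} = \sqrt{8} = 2 \sqrt{2}$)
$a = -110 + 20 \sqrt{2}$ ($a = \left(2 \sqrt{2} - 11\right) 10 = \left(-11 + 2 \sqrt{2}\right) 10 = -110 + 20 \sqrt{2} \approx -81.716$)
$\left(-62\right) 1535 - \left(-5 + 140 - a\right) = \left(-62\right) 1535 - \left(105 + 140 - 20 \sqrt{2}\right) = -95170 - \left(245 - 20 \sqrt{2}\right) = -95415 + 20 \sqrt{2}$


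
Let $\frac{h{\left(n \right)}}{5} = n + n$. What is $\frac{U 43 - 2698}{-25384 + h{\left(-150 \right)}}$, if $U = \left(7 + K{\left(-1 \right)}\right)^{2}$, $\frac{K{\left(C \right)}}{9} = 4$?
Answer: $- \frac{76809}{26884} \approx -2.8571$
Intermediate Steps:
$K{\left(C \right)} = 36$ ($K{\left(C \right)} = 9 \cdot 4 = 36$)
$h{\left(n \right)} = 10 n$ ($h{\left(n \right)} = 5 \left(n + n\right) = 5 \cdot 2 n = 10 n$)
$U = 1849$ ($U = \left(7 + 36\right)^{2} = 43^{2} = 1849$)
$\frac{U 43 - 2698}{-25384 + h{\left(-150 \right)}} = \frac{1849 \cdot 43 - 2698}{-25384 + 10 \left(-150\right)} = \frac{79507 - 2698}{-25384 - 1500} = \frac{76809}{-26884} = 76809 \left(- \frac{1}{26884}\right) = - \frac{76809}{26884}$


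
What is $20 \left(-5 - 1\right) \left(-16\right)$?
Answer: $1920$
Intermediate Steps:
$20 \left(-5 - 1\right) \left(-16\right) = 20 \left(-6\right) \left(-16\right) = \left(-120\right) \left(-16\right) = 1920$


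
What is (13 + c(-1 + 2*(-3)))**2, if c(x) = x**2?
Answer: 3844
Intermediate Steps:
(13 + c(-1 + 2*(-3)))**2 = (13 + (-1 + 2*(-3))**2)**2 = (13 + (-1 - 6)**2)**2 = (13 + (-7)**2)**2 = (13 + 49)**2 = 62**2 = 3844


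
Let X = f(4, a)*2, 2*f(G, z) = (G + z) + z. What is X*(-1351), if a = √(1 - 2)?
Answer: -5404 - 2702*I ≈ -5404.0 - 2702.0*I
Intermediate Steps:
a = I (a = √(-1) = I ≈ 1.0*I)
f(G, z) = z + G/2 (f(G, z) = ((G + z) + z)/2 = (G + 2*z)/2 = z + G/2)
X = 4 + 2*I (X = (I + (½)*4)*2 = (I + 2)*2 = (2 + I)*2 = 4 + 2*I ≈ 4.0 + 2.0*I)
X*(-1351) = (4 + 2*I)*(-1351) = -5404 - 2702*I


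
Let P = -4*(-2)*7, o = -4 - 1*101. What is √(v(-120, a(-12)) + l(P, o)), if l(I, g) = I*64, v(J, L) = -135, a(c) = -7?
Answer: √3449 ≈ 58.728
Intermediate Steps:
o = -105 (o = -4 - 101 = -105)
P = 56 (P = 8*7 = 56)
l(I, g) = 64*I
√(v(-120, a(-12)) + l(P, o)) = √(-135 + 64*56) = √(-135 + 3584) = √3449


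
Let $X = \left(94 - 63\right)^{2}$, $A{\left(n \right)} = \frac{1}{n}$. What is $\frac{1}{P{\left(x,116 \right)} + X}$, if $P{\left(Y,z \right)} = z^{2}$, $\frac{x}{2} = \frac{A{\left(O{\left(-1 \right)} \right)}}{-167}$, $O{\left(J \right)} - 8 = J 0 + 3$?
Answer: $\frac{1}{14417} \approx 6.9363 \cdot 10^{-5}$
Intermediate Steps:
$O{\left(J \right)} = 11$ ($O{\left(J \right)} = 8 + \left(J 0 + 3\right) = 8 + \left(0 + 3\right) = 8 + 3 = 11$)
$x = - \frac{2}{1837}$ ($x = 2 \frac{1}{11 \left(-167\right)} = 2 \cdot \frac{1}{11} \left(- \frac{1}{167}\right) = 2 \left(- \frac{1}{1837}\right) = - \frac{2}{1837} \approx -0.0010887$)
$X = 961$ ($X = 31^{2} = 961$)
$\frac{1}{P{\left(x,116 \right)} + X} = \frac{1}{116^{2} + 961} = \frac{1}{13456 + 961} = \frac{1}{14417}$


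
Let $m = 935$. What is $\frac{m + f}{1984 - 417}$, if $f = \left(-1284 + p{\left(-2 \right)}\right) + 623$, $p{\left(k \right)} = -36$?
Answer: $\frac{238}{1567} \approx 0.15188$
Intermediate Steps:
$f = -697$ ($f = \left(-1284 - 36\right) + 623 = -1320 + 623 = -697$)
$\frac{m + f}{1984 - 417} = \frac{935 - 697}{1984 - 417} = \frac{238}{1567}$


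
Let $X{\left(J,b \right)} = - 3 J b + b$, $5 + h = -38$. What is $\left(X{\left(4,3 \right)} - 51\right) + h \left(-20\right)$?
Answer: $776$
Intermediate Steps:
$h = -43$ ($h = -5 - 38 = -43$)
$X{\left(J,b \right)} = b - 3 J b$ ($X{\left(J,b \right)} = - 3 J b + b = b - 3 J b$)
$\left(X{\left(4,3 \right)} - 51\right) + h \left(-20\right) = \left(3 \left(1 - 12\right) - 51\right) - -860 = \left(3 \left(1 - 12\right) - 51\right) + 860 = \left(3 \left(-11\right) - 51\right) + 860 = \left(-33 - 51\right) + 860 = -84 + 860 = 776$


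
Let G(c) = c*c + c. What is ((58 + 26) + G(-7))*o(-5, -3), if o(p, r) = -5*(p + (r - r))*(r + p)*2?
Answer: -50400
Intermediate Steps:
G(c) = c + c² (G(c) = c² + c = c + c²)
o(p, r) = -10*p*(p + r) (o(p, r) = -5*(p + 0)*(p + r)*2 = -5*p*(p + r)*2 = -10*p*(p + r))
((58 + 26) + G(-7))*o(-5, -3) = ((58 + 26) - 7*(1 - 7))*(-10*(-5)*(-5 - 3)) = (84 - 7*(-6))*(-10*(-5)*(-8)) = (84 + 42)*(-400) = 126*(-400) = -50400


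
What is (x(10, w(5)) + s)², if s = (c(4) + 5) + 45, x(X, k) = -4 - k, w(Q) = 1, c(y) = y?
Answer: 2401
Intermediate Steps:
s = 54 (s = (4 + 5) + 45 = 9 + 45 = 54)
(x(10, w(5)) + s)² = ((-4 - 1*1) + 54)² = ((-4 - 1) + 54)² = (-5 + 54)² = 49² = 2401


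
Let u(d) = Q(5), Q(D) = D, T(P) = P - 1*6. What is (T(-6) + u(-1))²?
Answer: 49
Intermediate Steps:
T(P) = -6 + P (T(P) = P - 6 = -6 + P)
u(d) = 5
(T(-6) + u(-1))² = ((-6 - 6) + 5)² = (-12 + 5)² = (-7)² = 49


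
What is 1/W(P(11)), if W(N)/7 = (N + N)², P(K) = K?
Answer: 1/3388 ≈ 0.00029516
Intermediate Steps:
W(N) = 28*N² (W(N) = 7*(N + N)² = 7*(2*N)² = 7*(4*N²) = 28*N²)
1/W(P(11)) = 1/(28*11²) = 1/(28*121) = 1/3388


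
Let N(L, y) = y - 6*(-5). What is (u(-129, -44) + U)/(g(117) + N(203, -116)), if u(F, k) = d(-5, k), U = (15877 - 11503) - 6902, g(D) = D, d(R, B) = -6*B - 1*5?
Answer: -2269/31 ≈ -73.194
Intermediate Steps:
N(L, y) = 30 + y (N(L, y) = y + 30 = 30 + y)
d(R, B) = -5 - 6*B (d(R, B) = -6*B - 5 = -5 - 6*B)
U = -2528 (U = 4374 - 6902 = -2528)
u(F, k) = -5 - 6*k
(u(-129, -44) + U)/(g(117) + N(203, -116)) = ((-5 - 6*(-44)) - 2528)/(117 + (30 - 116)) = ((-5 + 264) - 2528)/(117 - 86) = (259 - 2528)/31 = -2269*1/31 = -2269/31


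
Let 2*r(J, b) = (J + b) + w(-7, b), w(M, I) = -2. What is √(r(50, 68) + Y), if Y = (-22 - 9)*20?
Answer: I*√562 ≈ 23.707*I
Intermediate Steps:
Y = -620 (Y = -31*20 = -620)
r(J, b) = -1 + J/2 + b/2 (r(J, b) = ((J + b) - 2)/2 = (-2 + J + b)/2 = -1 + J/2 + b/2)
√(r(50, 68) + Y) = √((-1 + (½)*50 + (½)*68) - 620) = √((-1 + 25 + 34) - 620) = √(58 - 620) = √(-562) = I*√562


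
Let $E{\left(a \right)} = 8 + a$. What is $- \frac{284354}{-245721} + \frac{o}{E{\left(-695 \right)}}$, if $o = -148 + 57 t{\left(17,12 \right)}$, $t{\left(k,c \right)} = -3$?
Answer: $\frac{4345019}{2679529} \approx 1.6216$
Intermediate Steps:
$o = -319$ ($o = -148 + 57 \left(-3\right) = -148 - 171 = -319$)
$- \frac{284354}{-245721} + \frac{o}{E{\left(-695 \right)}} = - \frac{284354}{-245721} - \frac{319}{8 - 695} = \left(-284354\right) \left(- \frac{1}{245721}\right) - \frac{319}{-687} = \frac{40622}{35103} - - \frac{319}{687} = \frac{40622}{35103} + \frac{319}{687} = \frac{4345019}{2679529}$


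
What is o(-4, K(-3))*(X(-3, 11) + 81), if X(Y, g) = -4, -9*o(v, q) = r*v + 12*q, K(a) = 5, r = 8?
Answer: -2156/9 ≈ -239.56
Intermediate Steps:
o(v, q) = -8*v/9 - 4*q/3 (o(v, q) = -(8*v + 12*q)/9 = -8*v/9 - 4*q/3)
o(-4, K(-3))*(X(-3, 11) + 81) = (-8/9*(-4) - 4/3*5)*(-4 + 81) = (32/9 - 20/3)*77 = -28/9*77 = -2156/9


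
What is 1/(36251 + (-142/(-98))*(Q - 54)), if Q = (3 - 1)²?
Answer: 49/1772749 ≈ 2.7641e-5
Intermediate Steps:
Q = 4 (Q = 2² = 4)
1/(36251 + (-142/(-98))*(Q - 54)) = 1/(36251 + (-142/(-98))*(4 - 54)) = 1/(36251 - 142*(-1/98)*(-50)) = 1/(36251 + (71/49)*(-50)) = 1/(36251 - 3550/49) = 1/(1772749/49) = 49/1772749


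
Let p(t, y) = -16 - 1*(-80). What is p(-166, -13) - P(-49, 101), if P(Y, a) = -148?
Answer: 212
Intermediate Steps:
p(t, y) = 64 (p(t, y) = -16 + 80 = 64)
p(-166, -13) - P(-49, 101) = 64 - 1*(-148) = 64 + 148 = 212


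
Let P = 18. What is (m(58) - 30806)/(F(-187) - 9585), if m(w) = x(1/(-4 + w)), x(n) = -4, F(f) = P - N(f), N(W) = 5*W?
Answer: 1185/332 ≈ 3.5693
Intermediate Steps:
F(f) = 18 - 5*f
m(w) = -4
(m(58) - 30806)/(F(-187) - 9585) = (-4 - 30806)/((18 - 5*(-187)) - 9585) = -30810/((18 + 935) - 9585) = -30810/(953 - 9585) = -30810/(-8632) = -30810*(-1/8632) = 1185/332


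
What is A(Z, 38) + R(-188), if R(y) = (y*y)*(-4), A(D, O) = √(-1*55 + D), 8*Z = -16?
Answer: -141376 + I*√57 ≈ -1.4138e+5 + 7.5498*I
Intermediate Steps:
Z = -2 (Z = (⅛)*(-16) = -2)
A(D, O) = √(-55 + D)
R(y) = -4*y² (R(y) = y²*(-4) = -4*y²)
A(Z, 38) + R(-188) = √(-55 - 2) - 4*(-188)² = √(-57) - 4*35344 = I*√57 - 141376 = -141376 + I*√57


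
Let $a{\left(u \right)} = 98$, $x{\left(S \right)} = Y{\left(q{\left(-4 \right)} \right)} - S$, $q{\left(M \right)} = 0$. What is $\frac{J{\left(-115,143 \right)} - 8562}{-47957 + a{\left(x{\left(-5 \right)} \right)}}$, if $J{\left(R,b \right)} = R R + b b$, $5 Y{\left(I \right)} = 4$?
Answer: $- \frac{584}{1113} \approx -0.52471$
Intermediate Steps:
$Y{\left(I \right)} = \frac{4}{5}$ ($Y{\left(I \right)} = \frac{1}{5} \cdot 4 = \frac{4}{5}$)
$x{\left(S \right)} = \frac{4}{5} - S$
$J{\left(R,b \right)} = R^{2} + b^{2}$
$\frac{J{\left(-115,143 \right)} - 8562}{-47957 + a{\left(x{\left(-5 \right)} \right)}} = \frac{\left(\left(-115\right)^{2} + 143^{2}\right) - 8562}{-47957 + 98} = \frac{\left(13225 + 20449\right) - 8562}{-47859} = \left(33674 - 8562\right) \left(- \frac{1}{47859}\right) = 25112 \left(- \frac{1}{47859}\right) = - \frac{584}{1113}$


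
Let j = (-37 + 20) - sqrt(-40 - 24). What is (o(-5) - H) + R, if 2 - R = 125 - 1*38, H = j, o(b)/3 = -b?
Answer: -53 + 8*I ≈ -53.0 + 8.0*I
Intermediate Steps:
o(b) = -3*b (o(b) = 3*(-b) = -3*b)
j = -17 - 8*I (j = -17 - sqrt(-64) = -17 - 8*I ≈ -17.0 - 8.0*I)
H = -17 - 8*I ≈ -17.0 - 8.0*I
R = -85 (R = 2 - (125 - 1*38) = 2 - (125 - 38) = 2 - 1*87 = 2 - 87 = -85)
(o(-5) - H) + R = (-3*(-5) - (-17 - 8*I)) - 85 = (15 + (17 + 8*I)) - 85 = (32 + 8*I) - 85 = -53 + 8*I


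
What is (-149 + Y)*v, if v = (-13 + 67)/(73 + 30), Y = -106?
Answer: -13770/103 ≈ -133.69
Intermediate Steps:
v = 54/103 ≈ 0.52427
(-149 + Y)*v = (-149 - 106)*(54/103) = -255*54/103 = -13770/103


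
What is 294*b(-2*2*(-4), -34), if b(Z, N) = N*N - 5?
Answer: 338394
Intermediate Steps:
b(Z, N) = -5 + N² (b(Z, N) = N² - 5 = -5 + N²)
294*b(-2*2*(-4), -34) = 294*(-5 + (-34)²) = 294*(-5 + 1156) = 294*1151 = 338394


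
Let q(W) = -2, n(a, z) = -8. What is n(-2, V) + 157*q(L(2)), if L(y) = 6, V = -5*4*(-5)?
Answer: -322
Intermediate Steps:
V = 100 (V = -20*(-5) = 100)
n(-2, V) + 157*q(L(2)) = -8 + 157*(-2) = -8 - 314 = -322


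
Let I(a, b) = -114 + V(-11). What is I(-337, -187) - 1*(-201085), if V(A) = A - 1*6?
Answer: 200954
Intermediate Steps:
V(A) = -6 + A (V(A) = A - 6 = -6 + A)
I(a, b) = -131 (I(a, b) = -114 + (-6 - 11) = -114 - 17 = -131)
I(-337, -187) - 1*(-201085) = -131 - 1*(-201085) = -131 + 201085 = 200954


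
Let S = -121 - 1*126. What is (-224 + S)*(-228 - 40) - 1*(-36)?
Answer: 126264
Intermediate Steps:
S = -247 (S = -121 - 126 = -247)
(-224 + S)*(-228 - 40) - 1*(-36) = (-224 - 247)*(-228 - 40) - 1*(-36) = -471*(-268) + 36 = 126228 + 36 = 126264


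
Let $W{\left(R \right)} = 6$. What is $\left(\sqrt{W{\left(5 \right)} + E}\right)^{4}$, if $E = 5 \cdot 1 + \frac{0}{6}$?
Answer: $121$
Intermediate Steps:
$E = 5$ ($E = 5 + 0 \cdot \frac{1}{6} = 5 + 0 = 5$)
$\left(\sqrt{W{\left(5 \right)} + E}\right)^{4} = \left(\sqrt{6 + 5}\right)^{4} = \left(\sqrt{11}\right)^{4} = 121$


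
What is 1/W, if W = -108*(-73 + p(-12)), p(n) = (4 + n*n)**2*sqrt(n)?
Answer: 73/621802215468 + 10952*I*sqrt(3)/155450553867 ≈ 1.174e-10 + 1.2203e-7*I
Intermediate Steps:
p(n) = sqrt(n)*(4 + n**2)**2 (p(n) = (4 + n**2)**2*sqrt(n) = sqrt(n)*(4 + n**2)**2)
W = 7884 - 4731264*I*sqrt(3) (W = -108*(-73 + sqrt(-12)*(4 + (-12)**2)**2) = -108*(-73 + (2*I*sqrt(3))*(4 + 144)**2) = -108*(-73 + (2*I*sqrt(3))*148**2) = -108*(-73 + (2*I*sqrt(3))*21904) = -108*(-73 + 43808*I*sqrt(3)) = 7884 - 4731264*I*sqrt(3) ≈ 7884.0 - 8.1948e+6*I)
1/W = 1/(7884 - 4731264*I*sqrt(3))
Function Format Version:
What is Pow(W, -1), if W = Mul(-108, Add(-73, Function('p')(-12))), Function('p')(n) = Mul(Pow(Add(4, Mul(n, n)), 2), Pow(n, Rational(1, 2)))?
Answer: Add(Rational(73, 621802215468), Mul(Rational(10952, 155450553867), I, Pow(3, Rational(1, 2)))) ≈ Add(1.1740e-10, Mul(1.2203e-7, I))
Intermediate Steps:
Function('p')(n) = Mul(Pow(n, Rational(1, 2)), Pow(Add(4, Pow(n, 2)), 2)) (Function('p')(n) = Mul(Pow(Add(4, Pow(n, 2)), 2), Pow(n, Rational(1, 2))) = Mul(Pow(n, Rational(1, 2)), Pow(Add(4, Pow(n, 2)), 2)))
W = Add(7884, Mul(-4731264, I, Pow(3, Rational(1, 2)))) (W = Mul(-108, Add(-73, Mul(Pow(-12, Rational(1, 2)), Pow(Add(4, Pow(-12, 2)), 2)))) = Mul(-108, Add(-73, Mul(Mul(2, I, Pow(3, Rational(1, 2))), Pow(Add(4, 144), 2)))) = Mul(-108, Add(-73, Mul(Mul(2, I, Pow(3, Rational(1, 2))), Pow(148, 2)))) = Mul(-108, Add(-73, Mul(Mul(2, I, Pow(3, Rational(1, 2))), 21904))) = Mul(-108, Add(-73, Mul(43808, I, Pow(3, Rational(1, 2))))) = Add(7884, Mul(-4731264, I, Pow(3, Rational(1, 2)))) ≈ Add(7884.0, Mul(-8.1948e+6, I)))
Pow(W, -1) = Pow(Add(7884, Mul(-4731264, I, Pow(3, Rational(1, 2)))), -1)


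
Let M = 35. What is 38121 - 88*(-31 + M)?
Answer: 37769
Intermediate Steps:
38121 - 88*(-31 + M) = 38121 - 88*(-31 + 35) = 38121 - 88*4 = 38121 - 352 = 37769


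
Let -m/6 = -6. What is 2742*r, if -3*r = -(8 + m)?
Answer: 40216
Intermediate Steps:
m = 36 (m = -6*(-6) = 36)
r = 44/3 (r = -(-1)*(8 + 36)/3 = -(-1)*44/3 = -1/3*(-44) = 44/3 ≈ 14.667)
2742*r = 2742*(44/3) = 40216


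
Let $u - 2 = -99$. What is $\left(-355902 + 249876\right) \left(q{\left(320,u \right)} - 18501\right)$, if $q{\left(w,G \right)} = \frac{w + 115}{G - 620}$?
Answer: $\frac{468834672984}{239} \approx 1.9617 \cdot 10^{9}$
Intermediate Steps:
$u = -97$ ($u = 2 - 99 = -97$)
$q{\left(w,G \right)} = \frac{115 + w}{-620 + G}$
$\left(-355902 + 249876\right) \left(q{\left(320,u \right)} - 18501\right) = \left(-355902 + 249876\right) \left(\frac{115 + 320}{-620 - 97} - 18501\right) = - 106026 \left(\frac{1}{-717} \cdot 435 - 18501\right) = - 106026 \left(\left(- \frac{1}{717}\right) 435 - 18501\right) = - 106026 \left(- \frac{145}{239} - 18501\right) = \left(-106026\right) \left(- \frac{4421884}{239}\right) = \frac{468834672984}{239}$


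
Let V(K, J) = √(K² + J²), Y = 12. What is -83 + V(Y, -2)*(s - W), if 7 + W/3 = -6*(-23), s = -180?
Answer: -83 - 1146*√37 ≈ -7053.8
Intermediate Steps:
W = 393 (W = -21 + 3*(-6*(-23)) = -21 + 3*138 = -21 + 414 = 393)
V(K, J) = √(J² + K²)
-83 + V(Y, -2)*(s - W) = -83 + √((-2)² + 12²)*(-180 - 1*393) = -83 + √(4 + 144)*(-180 - 393) = -83 + √148*(-573) = -83 + (2*√37)*(-573) = -83 - 1146*√37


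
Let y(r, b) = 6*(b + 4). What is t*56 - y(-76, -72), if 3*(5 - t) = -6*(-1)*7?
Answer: -96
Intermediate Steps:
t = -9 (t = 5 - (-6*(-1))*7/3 = 5 - 2*7 = 5 - ⅓*42 = 5 - 14 = -9)
y(r, b) = 24 + 6*b (y(r, b) = 6*(4 + b) = 24 + 6*b)
t*56 - y(-76, -72) = -9*56 - (24 + 6*(-72)) = -504 - (24 - 432) = -504 - 1*(-408) = -504 + 408 = -96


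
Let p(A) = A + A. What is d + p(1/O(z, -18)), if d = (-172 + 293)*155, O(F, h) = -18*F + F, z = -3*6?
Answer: 2869516/153 ≈ 18755.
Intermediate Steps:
z = -18
O(F, h) = -17*F
d = 18755 (d = 121*155 = 18755)
p(A) = 2*A
d + p(1/O(z, -18)) = 18755 + 2/((-17*(-18))) = 18755 + 2/306 = 18755 + 2*(1/306) = 18755 + 1/153 = 2869516/153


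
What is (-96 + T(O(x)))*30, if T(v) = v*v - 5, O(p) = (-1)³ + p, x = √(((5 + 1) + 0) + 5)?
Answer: -2670 - 60*√11 ≈ -2869.0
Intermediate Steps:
x = √11 (x = √((6 + 0) + 5) = √(6 + 5) = √11 ≈ 3.3166)
O(p) = -1 + p
T(v) = -5 + v² (T(v) = v² - 5 = -5 + v²)
(-96 + T(O(x)))*30 = (-96 + (-5 + (-1 + √11)²))*30 = (-101 + (-1 + √11)²)*30 = -3030 + 30*(-1 + √11)²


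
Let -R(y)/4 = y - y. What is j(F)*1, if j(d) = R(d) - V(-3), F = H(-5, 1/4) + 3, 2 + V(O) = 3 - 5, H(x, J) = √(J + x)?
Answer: 4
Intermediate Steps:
V(O) = -4 (V(O) = -2 + (3 - 5) = -2 - 2 = -4)
R(y) = 0 (R(y) = -4*(y - y) = -4*0 = 0)
F = 3 + I*√19/2 (F = √(1/4 - 5) + 3 = √(1*(¼) - 5) + 3 = √(¼ - 5) + 3 = √(-19/4) + 3 = I*√19/2 + 3 = 3 + I*√19/2 ≈ 3.0 + 2.1795*I)
j(d) = 4 (j(d) = 0 - 1*(-4) = 0 + 4 = 4)
j(F)*1 = 4*1 = 4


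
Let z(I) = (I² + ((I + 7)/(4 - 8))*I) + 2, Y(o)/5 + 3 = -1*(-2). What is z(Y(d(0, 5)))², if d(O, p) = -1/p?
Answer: 3481/4 ≈ 870.25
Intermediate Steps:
Y(o) = -5 (Y(o) = -15 + 5*(-1*(-2)) = -15 + 5*2 = -15 + 10 = -5)
z(I) = 2 + I² + I*(-7/4 - I/4) (z(I) = (I² + ((7 + I)/(-4))*I) + 2 = (I² + ((7 + I)*(-¼))*I) + 2 = (I² + (-7/4 - I/4)*I) + 2 = (I² + I*(-7/4 - I/4)) + 2 = 2 + I² + I*(-7/4 - I/4))
z(Y(d(0, 5)))² = (2 - 7/4*(-5) + (¾)*(-5)²)² = (2 + 35/4 + (¾)*25)² = (2 + 35/4 + 75/4)² = (59/2)² = 3481/4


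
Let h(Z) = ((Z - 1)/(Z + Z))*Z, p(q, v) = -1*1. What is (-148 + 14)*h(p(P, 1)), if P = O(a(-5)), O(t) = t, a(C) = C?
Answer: 134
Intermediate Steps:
P = -5
p(q, v) = -1
h(Z) = -½ + Z/2 (h(Z) = ((-1 + Z)/((2*Z)))*Z = ((-1 + Z)*(1/(2*Z)))*Z = ((-1 + Z)/(2*Z))*Z = -½ + Z/2)
(-148 + 14)*h(p(P, 1)) = (-148 + 14)*(-½ + (½)*(-1)) = -134*(-½ - ½) = -134*(-1) = 134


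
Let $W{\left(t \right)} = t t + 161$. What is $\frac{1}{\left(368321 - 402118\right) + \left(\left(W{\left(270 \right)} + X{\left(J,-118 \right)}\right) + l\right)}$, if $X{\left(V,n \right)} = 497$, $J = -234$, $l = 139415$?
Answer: $\frac{1}{179176} \approx 5.5811 \cdot 10^{-6}$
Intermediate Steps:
$W{\left(t \right)} = 161 + t^{2}$ ($W{\left(t \right)} = t^{2} + 161 = 161 + t^{2}$)
$\frac{1}{\left(368321 - 402118\right) + \left(\left(W{\left(270 \right)} + X{\left(J,-118 \right)}\right) + l\right)} = \frac{1}{\left(368321 - 402118\right) + \left(\left(\left(161 + 270^{2}\right) + 497\right) + 139415\right)} = \frac{1}{\left(368321 - 402118\right) + \left(\left(\left(161 + 72900\right) + 497\right) + 139415\right)} = \frac{1}{-33797 + \left(\left(73061 + 497\right) + 139415\right)} = \frac{1}{-33797 + \left(73558 + 139415\right)} = \frac{1}{-33797 + 212973} = \frac{1}{179176}$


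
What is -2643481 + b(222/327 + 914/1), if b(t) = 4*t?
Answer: -287740629/109 ≈ -2.6398e+6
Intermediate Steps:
-2643481 + b(222/327 + 914/1) = -2643481 + 4*(222/327 + 914/1) = -2643481 + 4*(222*(1/327) + 914*1) = -2643481 + 4*(74/109 + 914) = -2643481 + 4*(99700/109) = -2643481 + 398800/109 = -287740629/109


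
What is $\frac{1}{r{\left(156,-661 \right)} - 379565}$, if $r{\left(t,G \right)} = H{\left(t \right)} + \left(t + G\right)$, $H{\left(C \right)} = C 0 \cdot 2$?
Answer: $- \frac{1}{380070} \approx -2.6311 \cdot 10^{-6}$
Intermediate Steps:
$H{\left(C \right)} = 0$ ($H{\left(C \right)} = 0 \cdot 2 = 0$)
$r{\left(t,G \right)} = G + t$ ($r{\left(t,G \right)} = 0 + \left(t + G\right) = 0 + \left(G + t\right) = G + t$)
$\frac{1}{r{\left(156,-661 \right)} - 379565} = \frac{1}{\left(-661 + 156\right) - 379565} = \frac{1}{-505 - 379565} = \frac{1}{-380070} = - \frac{1}{380070}$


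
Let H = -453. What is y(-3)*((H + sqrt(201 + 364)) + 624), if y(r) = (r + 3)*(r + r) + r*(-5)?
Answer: 2565 + 15*sqrt(565) ≈ 2921.5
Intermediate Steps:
y(r) = -5*r + 2*r*(3 + r) (y(r) = (3 + r)*(2*r) - 5*r = 2*r*(3 + r) - 5*r = -5*r + 2*r*(3 + r))
y(-3)*((H + sqrt(201 + 364)) + 624) = (-3*(1 + 2*(-3)))*((-453 + sqrt(201 + 364)) + 624) = (-3*(1 - 6))*((-453 + sqrt(565)) + 624) = (-3*(-5))*(171 + sqrt(565)) = 15*(171 + sqrt(565)) = 2565 + 15*sqrt(565)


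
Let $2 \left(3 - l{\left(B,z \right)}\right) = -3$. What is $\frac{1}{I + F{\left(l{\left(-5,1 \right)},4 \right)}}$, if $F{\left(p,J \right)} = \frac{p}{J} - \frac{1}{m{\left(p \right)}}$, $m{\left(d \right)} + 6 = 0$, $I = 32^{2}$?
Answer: $\frac{24}{24607} \approx 0.00097533$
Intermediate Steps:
$I = 1024$
$m{\left(d \right)} = -6$ ($m{\left(d \right)} = -6 + 0 = -6$)
$l{\left(B,z \right)} = \frac{9}{2}$ ($l{\left(B,z \right)} = 3 - - \frac{3}{2} = 3 + \frac{3}{2} = \frac{9}{2}$)
$F{\left(p,J \right)} = \frac{1}{6} + \frac{p}{J}$ ($F{\left(p,J \right)} = \frac{p}{J} - \frac{1}{-6} = \frac{p}{J} - - \frac{1}{6} = \frac{p}{J} + \frac{1}{6} = \frac{1}{6} + \frac{p}{J}$)
$\frac{1}{I + F{\left(l{\left(-5,1 \right)},4 \right)}} = \frac{1}{1024 + \frac{\frac{9}{2} + \frac{1}{6} \cdot 4}{4}} = \frac{1}{1024 + \frac{\frac{9}{2} + \frac{2}{3}}{4}} = \frac{1}{1024 + \frac{1}{4} \cdot \frac{31}{6}} = \frac{1}{1024 + \frac{31}{24}} = \frac{1}{\frac{24607}{24}} = \frac{24}{24607}$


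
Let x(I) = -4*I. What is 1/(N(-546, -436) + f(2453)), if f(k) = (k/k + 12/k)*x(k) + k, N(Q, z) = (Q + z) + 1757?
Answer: -1/6632 ≈ -0.00015078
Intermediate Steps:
N(Q, z) = 1757 + Q + z
f(k) = k - 4*k*(1 + 12/k) (f(k) = (k/k + 12/k)*(-4*k) + k = (1 + 12/k)*(-4*k) + k = -4*k*(1 + 12/k) + k = k - 4*k*(1 + 12/k))
1/(N(-546, -436) + f(2453)) = 1/((1757 - 546 - 436) + (-48 - 3*2453)) = 1/(775 + (-48 - 7359)) = 1/(775 - 7407) = 1/(-6632) = -1/6632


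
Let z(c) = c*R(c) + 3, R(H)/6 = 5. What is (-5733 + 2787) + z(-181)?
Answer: -8373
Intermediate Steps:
R(H) = 30 (R(H) = 6*5 = 30)
z(c) = 3 + 30*c (z(c) = c*30 + 3 = 30*c + 3 = 3 + 30*c)
(-5733 + 2787) + z(-181) = (-5733 + 2787) + (3 + 30*(-181)) = -2946 + (3 - 5430) = -2946 - 5427 = -8373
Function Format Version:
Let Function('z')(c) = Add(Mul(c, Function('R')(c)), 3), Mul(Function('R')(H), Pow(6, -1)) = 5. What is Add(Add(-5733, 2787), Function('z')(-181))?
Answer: -8373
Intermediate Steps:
Function('R')(H) = 30 (Function('R')(H) = Mul(6, 5) = 30)
Function('z')(c) = Add(3, Mul(30, c)) (Function('z')(c) = Add(Mul(c, 30), 3) = Add(Mul(30, c), 3) = Add(3, Mul(30, c)))
Add(Add(-5733, 2787), Function('z')(-181)) = Add(Add(-5733, 2787), Add(3, Mul(30, -181))) = Add(-2946, Add(3, -5430)) = Add(-2946, -5427) = -8373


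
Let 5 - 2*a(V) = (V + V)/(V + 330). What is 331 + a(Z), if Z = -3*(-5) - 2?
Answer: 228755/686 ≈ 333.46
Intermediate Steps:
Z = 13 (Z = 15 - 2 = 13)
a(V) = 5/2 - V/(330 + V) (a(V) = 5/2 - (V + V)/(2*(V + 330)) = 5/2 - 2*V/(2*(330 + V)) = 5/2 - V/(330 + V))
331 + a(Z) = 331 + 3*(550 + 13)/(2*(330 + 13)) = 331 + (3/2)*563/343 = 331 + (3/2)*(1/343)*563 = 331 + 1689/686 = 228755/686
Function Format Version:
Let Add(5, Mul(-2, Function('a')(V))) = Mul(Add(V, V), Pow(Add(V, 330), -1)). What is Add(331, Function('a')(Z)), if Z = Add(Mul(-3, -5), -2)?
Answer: Rational(228755, 686) ≈ 333.46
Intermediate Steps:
Z = 13 (Z = Add(15, -2) = 13)
Function('a')(V) = Add(Rational(5, 2), Mul(-1, V, Pow(Add(330, V), -1))) (Function('a')(V) = Add(Rational(5, 2), Mul(Rational(-1, 2), Mul(Add(V, V), Pow(Add(V, 330), -1)))) = Add(Rational(5, 2), Mul(Rational(-1, 2), Mul(Mul(2, V), Pow(Add(330, V), -1)))) = Add(Rational(5, 2), Mul(Rational(-1, 2), Mul(2, V, Pow(Add(330, V), -1)))) = Add(Rational(5, 2), Mul(-1, V, Pow(Add(330, V), -1))))
Add(331, Function('a')(Z)) = Add(331, Mul(Rational(3, 2), Pow(Add(330, 13), -1), Add(550, 13))) = Add(331, Mul(Rational(3, 2), Pow(343, -1), 563)) = Add(331, Mul(Rational(3, 2), Rational(1, 343), 563)) = Add(331, Rational(1689, 686)) = Rational(228755, 686)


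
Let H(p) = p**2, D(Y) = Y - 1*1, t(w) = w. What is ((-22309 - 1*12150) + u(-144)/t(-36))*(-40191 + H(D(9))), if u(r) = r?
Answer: 1382575785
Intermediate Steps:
D(Y) = -1 + Y (D(Y) = Y - 1 = -1 + Y)
((-22309 - 1*12150) + u(-144)/t(-36))*(-40191 + H(D(9))) = ((-22309 - 1*12150) - 144/(-36))*(-40191 + (-1 + 9)**2) = ((-22309 - 12150) - 144*(-1/36))*(-40191 + 8**2) = (-34459 + 4)*(-40191 + 64) = -34455*(-40127) = 1382575785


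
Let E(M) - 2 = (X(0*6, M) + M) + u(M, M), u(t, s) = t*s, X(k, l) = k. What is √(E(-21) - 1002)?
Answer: 2*I*√145 ≈ 24.083*I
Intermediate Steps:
u(t, s) = s*t
E(M) = 2 + M + M² (E(M) = 2 + ((0*6 + M) + M*M) = 2 + ((0 + M) + M²) = 2 + (M + M²) = 2 + M + M²)
√(E(-21) - 1002) = √((2 - 21 + (-21)²) - 1002) = √((2 - 21 + 441) - 1002) = √(422 - 1002) = √(-580) = 2*I*√145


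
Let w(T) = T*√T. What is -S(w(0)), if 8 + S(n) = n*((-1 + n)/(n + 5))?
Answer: 8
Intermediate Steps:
w(T) = T^(3/2)
S(n) = -8 + n*(-1 + n)/(5 + n) (S(n) = -8 + n*((-1 + n)/(n + 5)) = -8 + n*((-1 + n)/(5 + n)) = -8 + n*(-1 + n)/(5 + n))
-S(w(0)) = -(-40 + (0^(3/2))² - 9*0^(3/2))/(5 + 0^(3/2)) = -(-40 + 0² - 9*0)/(5 + 0) = -(-40 + 0 + 0)/5 = -(-40)/5 = -1*(-8) = 8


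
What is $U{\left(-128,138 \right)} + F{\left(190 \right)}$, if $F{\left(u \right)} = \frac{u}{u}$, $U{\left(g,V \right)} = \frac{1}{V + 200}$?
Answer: $\frac{339}{338} \approx 1.003$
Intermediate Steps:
$U{\left(g,V \right)} = \frac{1}{200 + V}$
$F{\left(u \right)} = 1$
$U{\left(-128,138 \right)} + F{\left(190 \right)} = \frac{1}{200 + 138} + 1 = \frac{1}{338} + 1 = \frac{339}{338}$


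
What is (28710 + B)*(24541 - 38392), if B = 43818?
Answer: -1004585328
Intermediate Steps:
(28710 + B)*(24541 - 38392) = (28710 + 43818)*(24541 - 38392) = 72528*(-13851) = -1004585328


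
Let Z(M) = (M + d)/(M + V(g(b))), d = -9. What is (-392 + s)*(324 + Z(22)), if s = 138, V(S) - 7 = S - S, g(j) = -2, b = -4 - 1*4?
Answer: -2389886/29 ≈ -82410.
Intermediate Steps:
b = -8 (b = -4 - 4 = -8)
V(S) = 7 (V(S) = 7 + (S - S) = 7 + 0 = 7)
Z(M) = (-9 + M)/(7 + M) (Z(M) = (M - 9)/(M + 7) = (-9 + M)/(7 + M))
(-392 + s)*(324 + Z(22)) = (-392 + 138)*(324 + (-9 + 22)/(7 + 22)) = -254*(324 + 13/29) = -254*9409/29 = -2389886/29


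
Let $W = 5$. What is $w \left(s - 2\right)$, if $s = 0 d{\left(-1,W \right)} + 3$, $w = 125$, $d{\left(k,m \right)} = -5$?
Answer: $125$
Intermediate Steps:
$s = 3$ ($s = 0 \left(-5\right) + 3 = 0 + 3 = 3$)
$w \left(s - 2\right) = 125 \left(3 - 2\right) = 125 \cdot 1 = 125$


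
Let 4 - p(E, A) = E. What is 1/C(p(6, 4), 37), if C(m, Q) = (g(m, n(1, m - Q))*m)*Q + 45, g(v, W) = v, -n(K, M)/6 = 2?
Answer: 1/193 ≈ 0.0051813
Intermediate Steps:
n(K, M) = -12 (n(K, M) = -6*2 = -12)
p(E, A) = 4 - E
C(m, Q) = 45 + Q*m² (C(m, Q) = (m*m)*Q + 45 = m²*Q + 45 = Q*m² + 45 = 45 + Q*m²)
1/C(p(6, 4), 37) = 1/(45 + 37*(4 - 1*6)²) = 1/(45 + 37*(4 - 6)²) = 1/(45 + 37*(-2)²) = 1/(45 + 37*4) = 1/(45 + 148) = 1/193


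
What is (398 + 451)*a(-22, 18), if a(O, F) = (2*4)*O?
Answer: -149424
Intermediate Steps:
a(O, F) = 8*O
(398 + 451)*a(-22, 18) = (398 + 451)*(8*(-22)) = 849*(-176) = -149424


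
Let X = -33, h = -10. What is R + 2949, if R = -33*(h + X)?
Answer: 4368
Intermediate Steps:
R = 1419 (R = -33*(-10 - 33) = -33*(-43) = 1419)
R + 2949 = 1419 + 2949 = 4368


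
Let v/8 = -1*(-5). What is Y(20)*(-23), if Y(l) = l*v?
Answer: -18400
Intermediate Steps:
v = 40 (v = 8*(-1*(-5)) = 8*5 = 40)
Y(l) = 40*l (Y(l) = l*40 = 40*l)
Y(20)*(-23) = (40*20)*(-23) = 800*(-23) = -18400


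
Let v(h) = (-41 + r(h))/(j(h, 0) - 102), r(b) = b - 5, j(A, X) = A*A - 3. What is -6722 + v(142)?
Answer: -134836502/20059 ≈ -6722.0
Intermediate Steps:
j(A, X) = -3 + A² (j(A, X) = A² - 3 = -3 + A²)
r(b) = -5 + b
v(h) = (-46 + h)/(-105 + h²) (v(h) = (-41 + (-5 + h))/((-3 + h²) - 102) = (-46 + h)/(-105 + h²))
-6722 + v(142) = -6722 + (-46 + 142)/(-105 + 142²) = -6722 + 96/(-105 + 20164) = -6722 + 96/20059 = -134836502/20059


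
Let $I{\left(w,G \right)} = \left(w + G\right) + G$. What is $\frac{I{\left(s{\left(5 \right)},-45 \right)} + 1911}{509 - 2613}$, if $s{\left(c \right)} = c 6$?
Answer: $- \frac{1851}{2104} \approx -0.87975$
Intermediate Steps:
$s{\left(c \right)} = 6 c$
$I{\left(w,G \right)} = w + 2 G$ ($I{\left(w,G \right)} = \left(G + w\right) + G = w + 2 G$)
$\frac{I{\left(s{\left(5 \right)},-45 \right)} + 1911}{509 - 2613} = \frac{\left(6 \cdot 5 + 2 \left(-45\right)\right) + 1911}{509 - 2613} = \frac{\left(30 - 90\right) + 1911}{-2104} = \left(-60 + 1911\right) \left(- \frac{1}{2104}\right) = 1851 \left(- \frac{1}{2104}\right) = - \frac{1851}{2104}$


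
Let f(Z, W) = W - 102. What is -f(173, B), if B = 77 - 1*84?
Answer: 109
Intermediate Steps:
B = -7 (B = 77 - 84 = -7)
f(Z, W) = -102 + W
-f(173, B) = -(-102 - 7) = -1*(-109) = 109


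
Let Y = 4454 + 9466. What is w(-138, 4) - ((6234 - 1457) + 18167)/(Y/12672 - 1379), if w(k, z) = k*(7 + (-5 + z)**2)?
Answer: -197770224/181883 ≈ -1087.3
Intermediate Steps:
Y = 13920
w(-138, 4) - ((6234 - 1457) + 18167)/(Y/12672 - 1379) = -138*(7 + (-5 + 4)**2) - ((6234 - 1457) + 18167)/(13920/12672 - 1379) = -138*(7 + (-1)**2) - (4777 + 18167)/(13920*(1/12672) - 1379) = -138*(7 + 1) - 22944/(145/132 - 1379) = -138*8 - 22944/(-181883/132) = -1104 - 22944*(-132)/181883 = -1104 - 1*(-3028608/181883) = -1104 + 3028608/181883 = -197770224/181883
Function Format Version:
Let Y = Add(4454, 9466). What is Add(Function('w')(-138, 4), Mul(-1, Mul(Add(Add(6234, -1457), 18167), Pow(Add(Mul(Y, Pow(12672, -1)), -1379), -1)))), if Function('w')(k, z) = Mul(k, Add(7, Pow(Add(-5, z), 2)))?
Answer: Rational(-197770224, 181883) ≈ -1087.3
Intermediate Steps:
Y = 13920
Add(Function('w')(-138, 4), Mul(-1, Mul(Add(Add(6234, -1457), 18167), Pow(Add(Mul(Y, Pow(12672, -1)), -1379), -1)))) = Add(Mul(-138, Add(7, Pow(Add(-5, 4), 2))), Mul(-1, Mul(Add(Add(6234, -1457), 18167), Pow(Add(Mul(13920, Pow(12672, -1)), -1379), -1)))) = Add(Mul(-138, Add(7, Pow(-1, 2))), Mul(-1, Mul(Add(4777, 18167), Pow(Add(Mul(13920, Rational(1, 12672)), -1379), -1)))) = Add(Mul(-138, Add(7, 1)), Mul(-1, Mul(22944, Pow(Add(Rational(145, 132), -1379), -1)))) = Add(Mul(-138, 8), Mul(-1, Mul(22944, Pow(Rational(-181883, 132), -1)))) = Add(-1104, Mul(-1, Mul(22944, Rational(-132, 181883)))) = Add(-1104, Mul(-1, Rational(-3028608, 181883))) = Add(-1104, Rational(3028608, 181883)) = Rational(-197770224, 181883)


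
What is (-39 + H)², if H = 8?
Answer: 961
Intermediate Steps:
(-39 + H)² = (-39 + 8)² = (-31)² = 961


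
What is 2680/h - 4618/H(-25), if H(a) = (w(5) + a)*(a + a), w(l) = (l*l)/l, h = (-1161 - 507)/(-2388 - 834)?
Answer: 359469049/69500 ≈ 5172.2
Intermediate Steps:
h = 278/537 (h = -1668/(-3222) = -1668*(-1/3222) = 278/537 ≈ 0.51769)
w(l) = l (w(l) = l²/l = l)
H(a) = 2*a*(5 + a) (H(a) = (5 + a)*(a + a) = (5 + a)*(2*a) = 2*a*(5 + a))
2680/h - 4618/H(-25) = 2680/(278/537) - 4618*(-1/(50*(5 - 25))) = 2680*(537/278) - 4618/(2*(-25)*(-20)) = 719580/139 - 4618/1000 = 719580/139 - 4618*1/1000 = 719580/139 - 2309/500 = 359469049/69500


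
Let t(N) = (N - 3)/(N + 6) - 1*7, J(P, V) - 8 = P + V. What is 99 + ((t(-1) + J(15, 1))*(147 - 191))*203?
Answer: -722997/5 ≈ -1.4460e+5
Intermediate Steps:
J(P, V) = 8 + P + V (J(P, V) = 8 + (P + V) = 8 + P + V)
t(N) = -7 + (-3 + N)/(6 + N) (t(N) = (-3 + N)/(6 + N) - 7 = -7 + (-3 + N)/(6 + N))
99 + ((t(-1) + J(15, 1))*(147 - 191))*203 = 99 + ((3*(-15 - 2*(-1))/(6 - 1) + (8 + 15 + 1))*(147 - 191))*203 = 99 + ((3*(-15 + 2)/5 + 24)*(-44))*203 = 99 + ((3*(1/5)*(-13) + 24)*(-44))*203 = 99 + ((-39/5 + 24)*(-44))*203 = 99 + ((81/5)*(-44))*203 = 99 - 3564/5*203 = 99 - 723492/5 = -722997/5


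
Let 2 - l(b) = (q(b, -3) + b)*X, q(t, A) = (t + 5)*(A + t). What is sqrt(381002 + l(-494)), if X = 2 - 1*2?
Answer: 2*sqrt(95251) ≈ 617.25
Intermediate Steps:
q(t, A) = (5 + t)*(A + t)
X = 0 (X = 2 - 2 = 0)
l(b) = 2 (l(b) = 2 - ((b**2 + 5*(-3) + 5*b - 3*b) + b)*0 = 2 - ((b**2 - 15 + 5*b - 3*b) + b)*0 = 2 - ((-15 + b**2 + 2*b) + b)*0 = 2 - (-15 + b**2 + 3*b)*0 = 2 - 1*0 = 2 + 0 = 2)
sqrt(381002 + l(-494)) = sqrt(381002 + 2) = sqrt(381004) = 2*sqrt(95251)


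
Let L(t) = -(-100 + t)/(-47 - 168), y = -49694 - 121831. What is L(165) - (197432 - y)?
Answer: -15865138/43 ≈ -3.6896e+5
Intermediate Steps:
y = -171525
L(t) = -20/43 + t/215 (L(t) = -(-100 + t)/(-215) = -(-100 + t)*(-1)/215 = -(20/43 - t/215) = -20/43 + t/215)
L(165) - (197432 - y) = (-20/43 + (1/215)*165) - (197432 - 1*(-171525)) = (-20/43 + 33/43) - (197432 + 171525) = 13/43 - 1*368957 = 13/43 - 368957 = -15865138/43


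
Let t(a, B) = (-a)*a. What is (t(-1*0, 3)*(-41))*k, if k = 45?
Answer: 0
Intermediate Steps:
t(a, B) = -a²
(t(-1*0, 3)*(-41))*k = (-(-1*0)²*(-41))*45 = (-1*0²*(-41))*45 = (-1*0*(-41))*45 = (0*(-41))*45 = 0*45 = 0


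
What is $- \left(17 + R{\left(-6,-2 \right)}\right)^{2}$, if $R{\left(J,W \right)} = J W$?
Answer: $-841$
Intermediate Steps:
$- \left(17 + R{\left(-6,-2 \right)}\right)^{2} = - \left(17 - -12\right)^{2} = - \left(17 + 12\right)^{2} = - 29^{2} = \left(-1\right) 841 = -841$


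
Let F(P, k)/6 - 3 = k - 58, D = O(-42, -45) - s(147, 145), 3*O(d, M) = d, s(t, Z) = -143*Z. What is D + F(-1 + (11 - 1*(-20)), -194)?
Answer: 19227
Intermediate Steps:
O(d, M) = d/3
D = 20721 (D = (⅓)*(-42) - (-143)*145 = -14 - 1*(-20735) = -14 + 20735 = 20721)
F(P, k) = -330 + 6*k (F(P, k) = 18 + 6*(k - 58) = 18 + 6*(-58 + k) = 18 + (-348 + 6*k) = -330 + 6*k)
D + F(-1 + (11 - 1*(-20)), -194) = 20721 + (-330 + 6*(-194)) = 20721 + (-330 - 1164) = 20721 - 1494 = 19227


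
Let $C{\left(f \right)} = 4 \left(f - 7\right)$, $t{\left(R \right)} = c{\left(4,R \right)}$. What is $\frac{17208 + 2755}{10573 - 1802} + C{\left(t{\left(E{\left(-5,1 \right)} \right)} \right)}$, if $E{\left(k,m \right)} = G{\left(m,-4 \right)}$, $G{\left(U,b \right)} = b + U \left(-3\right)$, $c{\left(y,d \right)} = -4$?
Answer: $- \frac{365961}{8771} \approx -41.724$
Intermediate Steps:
$G{\left(U,b \right)} = b - 3 U$
$E{\left(k,m \right)} = -4 - 3 m$
$t{\left(R \right)} = -4$
$C{\left(f \right)} = -28 + 4 f$ ($C{\left(f \right)} = 4 \left(-7 + f\right) = -28 + 4 f$)
$\frac{17208 + 2755}{10573 - 1802} + C{\left(t{\left(E{\left(-5,1 \right)} \right)} \right)} = \frac{17208 + 2755}{10573 - 1802} + \left(-28 + 4 \left(-4\right)\right) = \frac{19963}{8771} - 44 = - \frac{365961}{8771}$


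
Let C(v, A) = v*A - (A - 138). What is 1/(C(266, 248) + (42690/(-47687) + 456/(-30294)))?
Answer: 240771663/15856521015832 ≈ 1.5184e-5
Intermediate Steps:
C(v, A) = 138 - A + A*v (C(v, A) = A*v - (-138 + A) = A*v + (138 - A) = 138 - A + A*v)
1/(C(266, 248) + (42690/(-47687) + 456/(-30294))) = 1/((138 - 1*248 + 248*266) + (42690/(-47687) + 456/(-30294))) = 1/((138 - 248 + 65968) + (42690*(-1/47687) + 456*(-1/30294))) = 1/(65858 + (-42690/47687 - 76/5049)) = 1/(65858 - 219166022/240771663) = 1/(15856521015832/240771663) = 240771663/15856521015832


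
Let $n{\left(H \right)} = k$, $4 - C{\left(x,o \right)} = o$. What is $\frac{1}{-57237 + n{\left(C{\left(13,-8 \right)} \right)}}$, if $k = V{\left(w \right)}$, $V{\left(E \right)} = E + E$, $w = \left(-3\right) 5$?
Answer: $- \frac{1}{57267} \approx -1.7462 \cdot 10^{-5}$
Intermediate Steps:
$w = -15$
$V{\left(E \right)} = 2 E$
$C{\left(x,o \right)} = 4 - o$
$k = -30$ ($k = 2 \left(-15\right) = -30$)
$n{\left(H \right)} = -30$
$\frac{1}{-57237 + n{\left(C{\left(13,-8 \right)} \right)}} = \frac{1}{-57237 - 30} = \frac{1}{-57267} = - \frac{1}{57267}$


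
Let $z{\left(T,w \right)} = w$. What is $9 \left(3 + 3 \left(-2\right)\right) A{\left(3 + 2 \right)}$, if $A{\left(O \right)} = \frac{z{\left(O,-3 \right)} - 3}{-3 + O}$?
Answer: $81$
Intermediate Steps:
$A{\left(O \right)} = - \frac{6}{-3 + O}$ ($A{\left(O \right)} = \frac{-3 - 3}{-3 + O} = - \frac{6}{-3 + O}$)
$9 \left(3 + 3 \left(-2\right)\right) A{\left(3 + 2 \right)} = 9 \left(3 + 3 \left(-2\right)\right) \left(- \frac{6}{-3 + \left(3 + 2\right)}\right) = 9 \left(3 - 6\right) \left(- \frac{6}{-3 + 5}\right) = 9 \left(-3\right) \left(- \frac{6}{2}\right) = - 27 \left(\left(-6\right) \frac{1}{2}\right) = \left(-27\right) \left(-3\right) = 81$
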